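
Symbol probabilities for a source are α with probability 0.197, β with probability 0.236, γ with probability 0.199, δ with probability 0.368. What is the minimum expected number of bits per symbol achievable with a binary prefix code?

Repeatedly combine the two least-probable nodes; the expected code length is the sum of the merged weights.
merge 197/1000 + 199/1000 → 99/250
merge 59/250 + 46/125 → 151/250
merge 99/250 + 151/250 → 1
L = 99/250 + 151/250 + 1 = 2 bits/symbol.

2 bits/symbol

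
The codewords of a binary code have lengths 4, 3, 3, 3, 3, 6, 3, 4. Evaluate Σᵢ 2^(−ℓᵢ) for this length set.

With common denominator 2^6 = 64: Σ 2^(−ℓᵢ) = 4/64 + 8/64 + 8/64 + 8/64 + 8/64 + 1/64 + 8/64 + 4/64 = 49/64 = 0.765625.

0.765625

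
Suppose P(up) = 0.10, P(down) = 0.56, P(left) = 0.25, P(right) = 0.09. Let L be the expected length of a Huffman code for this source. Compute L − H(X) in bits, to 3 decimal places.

Entropy H = −Σ p log₂ p ≈ 1.6133 bits.
Huffman merges: 9/100+1/10→19/100; 19/100+1/4→11/25; 11/25+14/25→1. L = 163/100 ≈ 1.6300.
L − H = 1.6300 − 1.6133 = 0.017 bits.

0.017 bits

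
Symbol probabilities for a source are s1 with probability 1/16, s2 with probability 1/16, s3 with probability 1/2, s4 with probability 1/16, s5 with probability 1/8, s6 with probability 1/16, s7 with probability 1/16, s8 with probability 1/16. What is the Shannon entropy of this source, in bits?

Each probability is a power of 1/2, so log₂(1/p) is an integer.
H = Σ p·log₂(1/p) = 1/16·4 + 1/16·4 + 1/2·1 + 1/16·4 + 1/8·3 + 1/16·4 + 1/16·4 + 1/16·4 = 2.375 bits.

2.375 bits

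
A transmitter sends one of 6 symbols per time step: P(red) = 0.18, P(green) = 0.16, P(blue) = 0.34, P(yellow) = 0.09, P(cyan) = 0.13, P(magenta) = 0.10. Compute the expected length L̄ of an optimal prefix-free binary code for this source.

Repeatedly combine the two least-probable nodes; the expected code length is the sum of the merged weights.
merge 9/100 + 1/10 → 19/100
merge 13/100 + 4/25 → 29/100
merge 9/50 + 19/100 → 37/100
merge 29/100 + 17/50 → 63/100
merge 37/100 + 63/100 → 1
L = 19/100 + 29/100 + 37/100 + 63/100 + 1 = 62/25 = 2.48 bits/symbol.

2.48 bits/symbol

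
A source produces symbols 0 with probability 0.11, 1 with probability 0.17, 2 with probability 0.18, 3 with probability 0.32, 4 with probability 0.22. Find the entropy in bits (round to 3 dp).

H = −Σ pᵢ log₂ pᵢ.
−0.11·log₂(0.11) = 0.3503
−0.17·log₂(0.17) = 0.4346
−0.18·log₂(0.18) = 0.4453
−0.32·log₂(0.32) = 0.5260
−0.22·log₂(0.22) = 0.4806
Sum ≈ 2.2368 → 2.237 bits.

2.237 bits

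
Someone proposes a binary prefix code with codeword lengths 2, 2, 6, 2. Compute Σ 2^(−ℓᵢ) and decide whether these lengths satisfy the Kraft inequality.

With common denominator 2^6 = 64: Σ 2^(−ℓᵢ) = 16/64 + 16/64 + 1/64 + 16/64 = 49/64 = 0.765625.
Kraft's inequality requires Σ ≤ 1; here Σ = 0.765625 ≤ 1, so such a prefix code exists.

0.765625; yes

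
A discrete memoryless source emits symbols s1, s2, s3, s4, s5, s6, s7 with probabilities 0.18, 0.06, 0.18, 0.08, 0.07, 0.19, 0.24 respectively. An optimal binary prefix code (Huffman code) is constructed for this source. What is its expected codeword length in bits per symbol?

2.7 bits/symbol

Repeatedly combine the two least-probable nodes; the expected code length is the sum of the merged weights.
merge 3/50 + 7/100 → 13/100
merge 2/25 + 13/100 → 21/100
merge 9/50 + 9/50 → 9/25
merge 19/100 + 21/100 → 2/5
merge 6/25 + 9/25 → 3/5
merge 2/5 + 3/5 → 1
L = 13/100 + 21/100 + 9/25 + 2/5 + 3/5 + 1 = 27/10 = 2.7 bits/symbol.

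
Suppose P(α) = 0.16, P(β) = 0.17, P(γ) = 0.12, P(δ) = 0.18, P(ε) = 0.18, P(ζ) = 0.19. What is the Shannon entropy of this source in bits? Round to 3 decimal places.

H = −Σ pᵢ log₂ pᵢ.
−0.16·log₂(0.16) = 0.4230
−0.17·log₂(0.17) = 0.4346
−0.12·log₂(0.12) = 0.3671
−0.18·log₂(0.18) = 0.4453
−0.18·log₂(0.18) = 0.4453
−0.19·log₂(0.19) = 0.4552
Sum ≈ 2.5705 → 2.571 bits.

2.571 bits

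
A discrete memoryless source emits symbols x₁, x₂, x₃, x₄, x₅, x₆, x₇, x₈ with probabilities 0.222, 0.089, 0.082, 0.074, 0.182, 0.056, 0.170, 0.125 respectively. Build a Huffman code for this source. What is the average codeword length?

2.897 bits/symbol

Repeatedly combine the two least-probable nodes; the expected code length is the sum of the merged weights.
merge 7/125 + 37/500 → 13/100
merge 41/500 + 89/1000 → 171/1000
merge 1/8 + 13/100 → 51/200
merge 17/100 + 171/1000 → 341/1000
merge 91/500 + 111/500 → 101/250
merge 51/200 + 341/1000 → 149/250
merge 101/250 + 149/250 → 1
L = 13/100 + 171/1000 + 51/200 + 341/1000 + 101/250 + 149/250 + 1 = 2897/1000 = 2.897 bits/symbol.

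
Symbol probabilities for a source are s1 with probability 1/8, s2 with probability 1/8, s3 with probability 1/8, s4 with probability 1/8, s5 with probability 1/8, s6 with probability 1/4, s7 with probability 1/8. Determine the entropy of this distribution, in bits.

2.75 bits

Each probability is a power of 1/2, so log₂(1/p) is an integer.
H = Σ p·log₂(1/p) = 1/8·3 + 1/8·3 + 1/8·3 + 1/8·3 + 1/8·3 + 1/4·2 + 1/8·3 = 2.75 bits.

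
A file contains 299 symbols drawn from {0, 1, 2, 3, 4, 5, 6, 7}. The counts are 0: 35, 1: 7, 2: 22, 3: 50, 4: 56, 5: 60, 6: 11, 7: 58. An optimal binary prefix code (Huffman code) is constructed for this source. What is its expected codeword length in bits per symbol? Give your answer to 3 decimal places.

Probabilities are the counts divided by 299.
Repeatedly combine the two least-probable nodes; the expected code length is the sum of the merged weights.
merge 7/299 + 11/299 → 18/299
merge 18/299 + 22/299 → 40/299
merge 35/299 + 40/299 → 75/299
merge 50/299 + 56/299 → 106/299
merge 58/299 + 60/299 → 118/299
merge 75/299 + 106/299 → 181/299
merge 118/299 + 181/299 → 1
L = 18/299 + 40/299 + 75/299 + 106/299 + 118/299 + 181/299 + 1 = 837/299 ≈ 2.799 bits/symbol.

2.799 bits/symbol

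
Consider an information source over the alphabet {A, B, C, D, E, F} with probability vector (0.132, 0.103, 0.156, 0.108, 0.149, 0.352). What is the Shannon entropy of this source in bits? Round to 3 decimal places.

H = −Σ pᵢ log₂ pᵢ.
−0.132·log₂(0.132) = 0.3856
−0.103·log₂(0.103) = 0.3378
−0.156·log₂(0.156) = 0.4181
−0.108·log₂(0.108) = 0.3468
−0.149·log₂(0.149) = 0.4092
−0.352·log₂(0.352) = 0.5302
Sum ≈ 2.4278 → 2.428 bits.

2.428 bits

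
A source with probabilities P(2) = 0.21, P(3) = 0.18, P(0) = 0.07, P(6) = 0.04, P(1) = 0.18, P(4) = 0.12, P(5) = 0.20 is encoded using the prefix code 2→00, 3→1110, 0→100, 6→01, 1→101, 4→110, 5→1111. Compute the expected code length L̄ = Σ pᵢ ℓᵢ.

L̄ = Σ pᵢ·ℓᵢ = 0.21·2 + 0.18·4 + 0.07·3 + 0.04·2 + 0.18·3 + 0.12·3 + 0.20·4 = 3.13 bits/symbol.

3.13 bits/symbol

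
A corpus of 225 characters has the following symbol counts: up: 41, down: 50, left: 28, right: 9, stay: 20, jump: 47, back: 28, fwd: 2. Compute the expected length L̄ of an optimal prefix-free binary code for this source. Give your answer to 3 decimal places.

Probabilities are the counts divided by 225.
Repeatedly combine the two least-probable nodes; the expected code length is the sum of the merged weights.
merge 2/225 + 1/25 → 11/225
merge 11/225 + 4/45 → 31/225
merge 28/225 + 28/225 → 56/225
merge 31/225 + 41/225 → 8/25
merge 47/225 + 2/9 → 97/225
merge 56/225 + 8/25 → 128/225
merge 97/225 + 128/225 → 1
L = 11/225 + 31/225 + 56/225 + 8/25 + 97/225 + 128/225 + 1 = 124/45 ≈ 2.756 bits/symbol.

2.756 bits/symbol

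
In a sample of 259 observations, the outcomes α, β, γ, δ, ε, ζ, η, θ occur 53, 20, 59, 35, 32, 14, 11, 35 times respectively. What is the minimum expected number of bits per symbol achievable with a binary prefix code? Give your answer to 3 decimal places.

Probabilities are the counts divided by 259.
Repeatedly combine the two least-probable nodes; the expected code length is the sum of the merged weights.
merge 11/259 + 2/37 → 25/259
merge 20/259 + 25/259 → 45/259
merge 32/259 + 5/37 → 67/259
merge 5/37 + 45/259 → 80/259
merge 53/259 + 59/259 → 16/37
merge 67/259 + 80/259 → 21/37
merge 16/37 + 21/37 → 1
L = 25/259 + 45/259 + 67/259 + 80/259 + 16/37 + 21/37 + 1 = 105/37 ≈ 2.838 bits/symbol.

2.838 bits/symbol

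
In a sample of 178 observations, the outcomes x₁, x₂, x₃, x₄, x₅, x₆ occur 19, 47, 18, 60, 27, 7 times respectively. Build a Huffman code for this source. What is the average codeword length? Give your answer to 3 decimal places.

2.388 bits/symbol

Probabilities are the counts divided by 178.
Repeatedly combine the two least-probable nodes; the expected code length is the sum of the merged weights.
merge 7/178 + 9/89 → 25/178
merge 19/178 + 25/178 → 22/89
merge 27/178 + 22/89 → 71/178
merge 47/178 + 30/89 → 107/178
merge 71/178 + 107/178 → 1
L = 25/178 + 22/89 + 71/178 + 107/178 + 1 = 425/178 ≈ 2.388 bits/symbol.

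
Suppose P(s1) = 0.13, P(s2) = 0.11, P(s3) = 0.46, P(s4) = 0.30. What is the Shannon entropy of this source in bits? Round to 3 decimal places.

H = −Σ pᵢ log₂ pᵢ.
−0.13·log₂(0.13) = 0.3826
−0.11·log₂(0.11) = 0.3503
−0.46·log₂(0.46) = 0.5153
−0.30·log₂(0.30) = 0.5211
Sum ≈ 1.7694 → 1.769 bits.

1.769 bits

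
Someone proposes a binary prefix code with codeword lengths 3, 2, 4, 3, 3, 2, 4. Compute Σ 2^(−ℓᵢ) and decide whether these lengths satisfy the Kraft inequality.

1; yes

With common denominator 2^4 = 16: Σ 2^(−ℓᵢ) = 2/16 + 4/16 + 1/16 + 2/16 + 2/16 + 4/16 + 1/16 = 16/16 = 1.
Kraft's inequality requires Σ ≤ 1; here Σ = 1 ≤ 1, so such a prefix code exists.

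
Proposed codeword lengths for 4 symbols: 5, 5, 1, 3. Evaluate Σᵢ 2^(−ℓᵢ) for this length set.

0.6875

With common denominator 2^5 = 32: Σ 2^(−ℓᵢ) = 1/32 + 1/32 + 16/32 + 4/32 = 22/32 = 0.6875.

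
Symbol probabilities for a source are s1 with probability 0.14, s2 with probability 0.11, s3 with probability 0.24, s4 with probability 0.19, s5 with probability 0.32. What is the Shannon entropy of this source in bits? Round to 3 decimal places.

H = −Σ pᵢ log₂ pᵢ.
−0.14·log₂(0.14) = 0.3971
−0.11·log₂(0.11) = 0.3503
−0.24·log₂(0.24) = 0.4941
−0.19·log₂(0.19) = 0.4552
−0.32·log₂(0.32) = 0.5260
Sum ≈ 2.2228 → 2.223 bits.

2.223 bits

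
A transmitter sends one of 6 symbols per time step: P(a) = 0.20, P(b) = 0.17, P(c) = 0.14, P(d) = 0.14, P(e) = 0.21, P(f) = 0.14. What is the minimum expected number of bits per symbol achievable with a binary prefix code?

Repeatedly combine the two least-probable nodes; the expected code length is the sum of the merged weights.
merge 7/50 + 7/50 → 7/25
merge 7/50 + 17/100 → 31/100
merge 1/5 + 21/100 → 41/100
merge 7/25 + 31/100 → 59/100
merge 41/100 + 59/100 → 1
L = 7/25 + 31/100 + 41/100 + 59/100 + 1 = 259/100 = 2.59 bits/symbol.

2.59 bits/symbol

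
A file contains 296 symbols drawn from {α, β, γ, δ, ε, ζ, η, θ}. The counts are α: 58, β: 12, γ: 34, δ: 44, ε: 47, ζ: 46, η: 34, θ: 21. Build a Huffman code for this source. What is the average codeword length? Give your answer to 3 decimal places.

Probabilities are the counts divided by 296.
Repeatedly combine the two least-probable nodes; the expected code length is the sum of the merged weights.
merge 3/74 + 21/296 → 33/296
merge 33/296 + 17/148 → 67/296
merge 17/148 + 11/74 → 39/148
merge 23/148 + 47/296 → 93/296
merge 29/148 + 67/296 → 125/296
merge 39/148 + 93/296 → 171/296
merge 125/296 + 171/296 → 1
L = 33/296 + 67/296 + 39/148 + 93/296 + 125/296 + 171/296 + 1 = 863/296 ≈ 2.916 bits/symbol.

2.916 bits/symbol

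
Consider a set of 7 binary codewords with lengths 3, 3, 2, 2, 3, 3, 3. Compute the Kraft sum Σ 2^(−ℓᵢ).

With common denominator 2^3 = 8: Σ 2^(−ℓᵢ) = 1/8 + 1/8 + 2/8 + 2/8 + 1/8 + 1/8 + 1/8 = 9/8 = 1.125.

1.125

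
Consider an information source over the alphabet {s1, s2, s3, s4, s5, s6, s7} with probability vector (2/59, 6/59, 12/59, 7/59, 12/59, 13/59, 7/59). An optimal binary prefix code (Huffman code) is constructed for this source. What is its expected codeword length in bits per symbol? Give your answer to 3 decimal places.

2.712 bits/symbol

Repeatedly combine the two least-probable nodes; the expected code length is the sum of the merged weights.
merge 2/59 + 6/59 → 8/59
merge 7/59 + 7/59 → 14/59
merge 8/59 + 12/59 → 20/59
merge 12/59 + 13/59 → 25/59
merge 14/59 + 20/59 → 34/59
merge 25/59 + 34/59 → 1
L = 8/59 + 14/59 + 20/59 + 25/59 + 34/59 + 1 = 160/59 ≈ 2.712 bits/symbol.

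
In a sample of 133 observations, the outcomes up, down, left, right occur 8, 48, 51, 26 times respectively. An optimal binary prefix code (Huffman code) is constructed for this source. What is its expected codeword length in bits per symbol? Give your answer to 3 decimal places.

1.872 bits/symbol

Probabilities are the counts divided by 133.
Repeatedly combine the two least-probable nodes; the expected code length is the sum of the merged weights.
merge 8/133 + 26/133 → 34/133
merge 34/133 + 48/133 → 82/133
merge 51/133 + 82/133 → 1
L = 34/133 + 82/133 + 1 = 249/133 ≈ 1.872 bits/symbol.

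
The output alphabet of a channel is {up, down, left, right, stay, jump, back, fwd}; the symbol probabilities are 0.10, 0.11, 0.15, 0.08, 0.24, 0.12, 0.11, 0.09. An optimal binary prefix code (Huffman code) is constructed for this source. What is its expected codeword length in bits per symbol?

Repeatedly combine the two least-probable nodes; the expected code length is the sum of the merged weights.
merge 2/25 + 9/100 → 17/100
merge 1/10 + 11/100 → 21/100
merge 11/100 + 3/25 → 23/100
merge 3/20 + 17/100 → 8/25
merge 21/100 + 23/100 → 11/25
merge 6/25 + 8/25 → 14/25
merge 11/25 + 14/25 → 1
L = 17/100 + 21/100 + 23/100 + 8/25 + 11/25 + 14/25 + 1 = 293/100 = 2.93 bits/symbol.

2.93 bits/symbol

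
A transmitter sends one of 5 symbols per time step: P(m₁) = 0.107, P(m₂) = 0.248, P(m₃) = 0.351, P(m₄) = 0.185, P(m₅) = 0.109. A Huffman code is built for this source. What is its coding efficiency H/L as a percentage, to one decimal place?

Entropy H = −Σ p log₂ p ≈ 2.1729 bits.
Huffman merges: 107/1000+109/1000→27/125; 37/200+27/125→401/1000; 31/125+351/1000→599/1000; 401/1000+599/1000→1. L = 277/125 ≈ 2.2160.
Efficiency = H/L = 2.1729/2.2160 = 98.1%.

98.1%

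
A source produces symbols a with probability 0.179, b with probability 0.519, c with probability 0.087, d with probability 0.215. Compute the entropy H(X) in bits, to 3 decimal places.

H = −Σ pᵢ log₂ pᵢ.
−0.179·log₂(0.179) = 0.4443
−0.519·log₂(0.519) = 0.4911
−0.087·log₂(0.087) = 0.3065
−0.215·log₂(0.215) = 0.4768
Sum ≈ 1.7186 → 1.719 bits.

1.719 bits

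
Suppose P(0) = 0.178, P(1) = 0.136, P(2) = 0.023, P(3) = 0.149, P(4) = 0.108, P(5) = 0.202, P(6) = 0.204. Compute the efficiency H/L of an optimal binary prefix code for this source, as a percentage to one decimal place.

Entropy H = −Σ p log₂ p ≈ 2.6498 bits.
Huffman merges: 23/1000+27/250→131/1000; 131/1000+17/125→267/1000; 149/1000+89/500→327/1000; 101/500+51/250→203/500; 267/1000+327/1000→297/500; 203/500+297/500→1. L = 109/40 ≈ 2.7250.
Efficiency = H/L = 2.6498/2.7250 = 97.2%.

97.2%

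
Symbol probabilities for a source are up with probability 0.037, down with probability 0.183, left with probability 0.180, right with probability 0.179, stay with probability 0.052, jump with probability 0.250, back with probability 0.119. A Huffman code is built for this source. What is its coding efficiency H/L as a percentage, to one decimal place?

Entropy H = −Σ p log₂ p ≈ 2.6012 bits.
Huffman merges: 37/1000+13/250→89/1000; 89/1000+119/1000→26/125; 179/1000+9/50→359/1000; 183/1000+26/125→391/1000; 1/4+359/1000→609/1000; 391/1000+609/1000→1. L = 332/125 ≈ 2.6560.
Efficiency = H/L = 2.6012/2.6560 = 97.9%.

97.9%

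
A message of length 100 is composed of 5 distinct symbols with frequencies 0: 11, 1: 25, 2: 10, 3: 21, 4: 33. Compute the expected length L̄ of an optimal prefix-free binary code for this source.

Probabilities are the counts divided by 100.
Repeatedly combine the two least-probable nodes; the expected code length is the sum of the merged weights.
merge 1/10 + 11/100 → 21/100
merge 21/100 + 21/100 → 21/50
merge 1/4 + 33/100 → 29/50
merge 21/50 + 29/50 → 1
L = 21/100 + 21/50 + 29/50 + 1 = 221/100 = 2.21 bits/symbol.

2.21 bits/symbol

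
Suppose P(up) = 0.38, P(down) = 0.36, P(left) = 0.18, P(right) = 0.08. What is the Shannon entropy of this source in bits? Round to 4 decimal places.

1.7979 bits

H = −Σ pᵢ log₂ pᵢ.
−0.38·log₂(0.38) = 0.5305
−0.36·log₂(0.36) = 0.5306
−0.18·log₂(0.18) = 0.4453
−0.08·log₂(0.08) = 0.2915
Sum ≈ 1.7979 → 1.7979 bits.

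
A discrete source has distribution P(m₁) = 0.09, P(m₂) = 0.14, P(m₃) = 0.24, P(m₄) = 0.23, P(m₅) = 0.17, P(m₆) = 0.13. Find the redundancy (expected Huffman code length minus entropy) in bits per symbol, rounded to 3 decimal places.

Entropy H = −Σ p log₂ p ≈ 2.5088 bits.
Huffman merges: 9/100+13/100→11/50; 7/50+17/100→31/100; 11/50+23/100→9/20; 6/25+31/100→11/20; 9/20+11/20→1. L = 253/100 ≈ 2.5300.
L − H = 2.5300 − 2.5088 = 0.021 bits.

0.021 bits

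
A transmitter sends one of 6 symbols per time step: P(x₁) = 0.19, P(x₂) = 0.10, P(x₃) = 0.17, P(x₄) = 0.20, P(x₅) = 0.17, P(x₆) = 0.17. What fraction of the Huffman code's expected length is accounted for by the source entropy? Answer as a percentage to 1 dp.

Entropy H = −Σ p log₂ p ≈ 2.5556 bits.
Huffman merges: 1/10+17/100→27/100; 17/100+17/100→17/50; 19/100+1/5→39/100; 27/100+17/50→61/100; 39/100+61/100→1. L = 261/100 ≈ 2.6100.
Efficiency = H/L = 2.5556/2.6100 = 97.9%.

97.9%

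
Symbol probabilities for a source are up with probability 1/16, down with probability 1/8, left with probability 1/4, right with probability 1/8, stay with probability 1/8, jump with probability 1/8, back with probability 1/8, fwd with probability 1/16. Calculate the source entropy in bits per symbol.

Each probability is a power of 1/2, so log₂(1/p) is an integer.
H = Σ p·log₂(1/p) = 1/16·4 + 1/8·3 + 1/4·2 + 1/8·3 + 1/8·3 + 1/8·3 + 1/8·3 + 1/16·4 = 2.875 bits.

2.875 bits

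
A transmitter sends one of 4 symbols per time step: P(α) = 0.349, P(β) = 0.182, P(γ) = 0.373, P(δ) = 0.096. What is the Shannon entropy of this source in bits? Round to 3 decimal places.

H = −Σ pᵢ log₂ pᵢ.
−0.349·log₂(0.349) = 0.5300
−0.182·log₂(0.182) = 0.4474
−0.373·log₂(0.373) = 0.5307
−0.096·log₂(0.096) = 0.3246
Sum ≈ 1.8326 → 1.833 bits.

1.833 bits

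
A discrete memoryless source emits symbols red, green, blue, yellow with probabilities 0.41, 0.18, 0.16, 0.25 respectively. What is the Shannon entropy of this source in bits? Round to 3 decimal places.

1.896 bits

H = −Σ pᵢ log₂ pᵢ.
−0.41·log₂(0.41) = 0.5274
−0.18·log₂(0.18) = 0.4453
−0.16·log₂(0.16) = 0.4230
−0.25·log₂(0.25) = 0.5000
Sum ≈ 1.8957 → 1.896 bits.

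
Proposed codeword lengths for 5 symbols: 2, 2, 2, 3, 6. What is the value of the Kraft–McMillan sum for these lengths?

0.890625

With common denominator 2^6 = 64: Σ 2^(−ℓᵢ) = 16/64 + 16/64 + 16/64 + 8/64 + 1/64 = 57/64 = 0.890625.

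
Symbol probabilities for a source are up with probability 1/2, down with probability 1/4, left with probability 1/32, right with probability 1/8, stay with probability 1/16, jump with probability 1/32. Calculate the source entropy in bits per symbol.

Each probability is a power of 1/2, so log₂(1/p) is an integer.
H = Σ p·log₂(1/p) = 1/2·1 + 1/4·2 + 1/32·5 + 1/8·3 + 1/16·4 + 1/32·5 = 1.9375 bits.

1.9375 bits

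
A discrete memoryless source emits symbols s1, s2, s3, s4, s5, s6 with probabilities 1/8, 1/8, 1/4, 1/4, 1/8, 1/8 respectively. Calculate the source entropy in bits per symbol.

2.5 bits

Each probability is a power of 1/2, so log₂(1/p) is an integer.
H = Σ p·log₂(1/p) = 1/8·3 + 1/8·3 + 1/4·2 + 1/4·2 + 1/8·3 + 1/8·3 = 2.5 bits.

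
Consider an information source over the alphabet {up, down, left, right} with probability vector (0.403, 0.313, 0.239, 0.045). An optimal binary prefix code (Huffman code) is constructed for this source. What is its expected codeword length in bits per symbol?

Repeatedly combine the two least-probable nodes; the expected code length is the sum of the merged weights.
merge 9/200 + 239/1000 → 71/250
merge 71/250 + 313/1000 → 597/1000
merge 403/1000 + 597/1000 → 1
L = 71/250 + 597/1000 + 1 = 1881/1000 = 1.881 bits/symbol.

1.881 bits/symbol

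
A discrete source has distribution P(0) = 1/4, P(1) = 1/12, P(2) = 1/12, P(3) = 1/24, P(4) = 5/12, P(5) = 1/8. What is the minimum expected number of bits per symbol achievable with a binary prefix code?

Repeatedly combine the two least-probable nodes; the expected code length is the sum of the merged weights.
merge 1/24 + 1/12 → 1/8
merge 1/12 + 1/8 → 5/24
merge 1/8 + 5/24 → 1/3
merge 1/4 + 1/3 → 7/12
merge 5/12 + 7/12 → 1
L = 1/8 + 5/24 + 1/3 + 7/12 + 1 = 9/4 = 2.25 bits/symbol.

2.25 bits/symbol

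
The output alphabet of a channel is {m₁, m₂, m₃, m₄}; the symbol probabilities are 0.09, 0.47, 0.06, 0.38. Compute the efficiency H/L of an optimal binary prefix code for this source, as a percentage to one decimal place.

95.2%

Entropy H = −Σ p log₂ p ≈ 1.5986 bits.
Huffman merges: 3/50+9/100→3/20; 3/20+19/50→53/100; 47/100+53/100→1. L = 42/25 ≈ 1.6800.
Efficiency = H/L = 1.5986/1.6800 = 95.2%.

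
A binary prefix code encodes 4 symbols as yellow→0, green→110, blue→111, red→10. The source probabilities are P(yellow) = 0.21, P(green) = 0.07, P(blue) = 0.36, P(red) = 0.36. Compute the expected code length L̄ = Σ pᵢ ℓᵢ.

2.22 bits/symbol

L̄ = Σ pᵢ·ℓᵢ = 0.21·1 + 0.07·3 + 0.36·3 + 0.36·2 = 2.22 bits/symbol.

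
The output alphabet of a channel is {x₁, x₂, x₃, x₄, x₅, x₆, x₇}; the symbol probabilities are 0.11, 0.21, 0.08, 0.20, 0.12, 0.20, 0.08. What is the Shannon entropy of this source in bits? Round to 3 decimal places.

2.702 bits

H = −Σ pᵢ log₂ pᵢ.
−0.11·log₂(0.11) = 0.3503
−0.21·log₂(0.21) = 0.4728
−0.08·log₂(0.08) = 0.2915
−0.20·log₂(0.20) = 0.4644
−0.12·log₂(0.12) = 0.3671
−0.20·log₂(0.20) = 0.4644
−0.08·log₂(0.08) = 0.2915
Sum ≈ 2.7020 → 2.702 bits.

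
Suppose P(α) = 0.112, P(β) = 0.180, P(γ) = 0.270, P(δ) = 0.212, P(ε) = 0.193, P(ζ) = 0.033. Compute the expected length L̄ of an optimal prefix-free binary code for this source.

2.47 bits/symbol

Repeatedly combine the two least-probable nodes; the expected code length is the sum of the merged weights.
merge 33/1000 + 14/125 → 29/200
merge 29/200 + 9/50 → 13/40
merge 193/1000 + 53/250 → 81/200
merge 27/100 + 13/40 → 119/200
merge 81/200 + 119/200 → 1
L = 29/200 + 13/40 + 81/200 + 119/200 + 1 = 247/100 = 2.47 bits/symbol.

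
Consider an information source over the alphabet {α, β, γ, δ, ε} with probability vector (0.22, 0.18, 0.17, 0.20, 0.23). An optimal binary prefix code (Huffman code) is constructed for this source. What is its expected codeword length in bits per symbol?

Repeatedly combine the two least-probable nodes; the expected code length is the sum of the merged weights.
merge 17/100 + 9/50 → 7/20
merge 1/5 + 11/50 → 21/50
merge 23/100 + 7/20 → 29/50
merge 21/50 + 29/50 → 1
L = 7/20 + 21/50 + 29/50 + 1 = 47/20 = 2.35 bits/symbol.

2.35 bits/symbol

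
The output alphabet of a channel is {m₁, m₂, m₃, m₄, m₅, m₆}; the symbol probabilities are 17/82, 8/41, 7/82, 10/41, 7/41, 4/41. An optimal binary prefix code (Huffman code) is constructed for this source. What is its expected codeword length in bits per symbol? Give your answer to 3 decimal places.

Repeatedly combine the two least-probable nodes; the expected code length is the sum of the merged weights.
merge 7/82 + 4/41 → 15/82
merge 7/41 + 15/82 → 29/82
merge 8/41 + 17/82 → 33/82
merge 10/41 + 29/82 → 49/82
merge 33/82 + 49/82 → 1
L = 15/82 + 29/82 + 33/82 + 49/82 + 1 = 104/41 ≈ 2.537 bits/symbol.

2.537 bits/symbol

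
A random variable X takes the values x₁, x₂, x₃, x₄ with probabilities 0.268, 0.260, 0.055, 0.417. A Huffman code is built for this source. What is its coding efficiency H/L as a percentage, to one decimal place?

Entropy H = −Σ p log₂ p ≈ 1.7708 bits.
Huffman merges: 11/200+13/50→63/200; 67/250+63/200→583/1000; 417/1000+583/1000→1. L = 949/500 ≈ 1.8980.
Efficiency = H/L = 1.7708/1.8980 = 93.3%.

93.3%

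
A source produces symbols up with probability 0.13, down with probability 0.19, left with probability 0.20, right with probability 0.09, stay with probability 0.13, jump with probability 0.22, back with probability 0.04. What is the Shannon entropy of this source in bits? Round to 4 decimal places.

2.6639 bits

H = −Σ pᵢ log₂ pᵢ.
−0.13·log₂(0.13) = 0.3826
−0.19·log₂(0.19) = 0.4552
−0.20·log₂(0.20) = 0.4644
−0.09·log₂(0.09) = 0.3127
−0.13·log₂(0.13) = 0.3826
−0.22·log₂(0.22) = 0.4806
−0.04·log₂(0.04) = 0.1858
Sum ≈ 2.6639 → 2.6639 bits.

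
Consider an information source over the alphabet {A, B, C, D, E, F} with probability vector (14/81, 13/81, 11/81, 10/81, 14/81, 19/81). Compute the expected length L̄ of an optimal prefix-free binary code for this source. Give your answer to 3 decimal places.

2.593 bits/symbol

Repeatedly combine the two least-probable nodes; the expected code length is the sum of the merged weights.
merge 10/81 + 11/81 → 7/27
merge 13/81 + 14/81 → 1/3
merge 14/81 + 19/81 → 11/27
merge 7/27 + 1/3 → 16/27
merge 11/27 + 16/27 → 1
L = 7/27 + 1/3 + 11/27 + 16/27 + 1 = 70/27 ≈ 2.593 bits/symbol.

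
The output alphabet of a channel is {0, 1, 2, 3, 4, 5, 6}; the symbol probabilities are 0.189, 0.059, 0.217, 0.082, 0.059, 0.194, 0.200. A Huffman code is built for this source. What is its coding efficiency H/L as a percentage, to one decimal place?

97.5%

Entropy H = −Σ p log₂ p ≈ 2.6336 bits.
Huffman merges: 59/1000+59/1000→59/500; 41/500+59/500→1/5; 189/1000+97/500→383/1000; 1/5+1/5→2/5; 217/1000+383/1000→3/5; 2/5+3/5→1. L = 2701/1000 ≈ 2.7010.
Efficiency = H/L = 2.6336/2.7010 = 97.5%.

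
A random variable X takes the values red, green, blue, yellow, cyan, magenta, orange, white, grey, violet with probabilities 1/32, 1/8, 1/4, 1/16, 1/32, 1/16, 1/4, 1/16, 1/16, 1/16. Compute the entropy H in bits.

2.9375 bits

Each probability is a power of 1/2, so log₂(1/p) is an integer.
H = Σ p·log₂(1/p) = 1/32·5 + 1/8·3 + 1/4·2 + 1/16·4 + 1/32·5 + 1/16·4 + 1/4·2 + 1/16·4 + 1/16·4 + 1/16·4 = 2.9375 bits.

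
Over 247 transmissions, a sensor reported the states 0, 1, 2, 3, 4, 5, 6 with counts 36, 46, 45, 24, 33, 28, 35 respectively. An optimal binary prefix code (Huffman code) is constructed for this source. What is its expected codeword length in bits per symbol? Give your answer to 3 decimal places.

Probabilities are the counts divided by 247.
Repeatedly combine the two least-probable nodes; the expected code length is the sum of the merged weights.
merge 24/247 + 28/247 → 4/19
merge 33/247 + 35/247 → 68/247
merge 36/247 + 45/247 → 81/247
merge 46/247 + 4/19 → 98/247
merge 68/247 + 81/247 → 149/247
merge 98/247 + 149/247 → 1
L = 4/19 + 68/247 + 81/247 + 98/247 + 149/247 + 1 = 695/247 ≈ 2.814 bits/symbol.

2.814 bits/symbol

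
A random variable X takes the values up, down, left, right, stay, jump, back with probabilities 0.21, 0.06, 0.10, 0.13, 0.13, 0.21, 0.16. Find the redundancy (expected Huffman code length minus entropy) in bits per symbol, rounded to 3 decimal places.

0.030 bits

Entropy H = −Σ p log₂ p ≈ 2.7097 bits.
Huffman merges: 3/50+1/10→4/25; 13/100+13/100→13/50; 4/25+4/25→8/25; 21/100+21/100→21/50; 13/50+8/25→29/50; 21/50+29/50→1. L = 137/50 ≈ 2.7400.
L − H = 2.7400 − 2.7097 = 0.030 bits.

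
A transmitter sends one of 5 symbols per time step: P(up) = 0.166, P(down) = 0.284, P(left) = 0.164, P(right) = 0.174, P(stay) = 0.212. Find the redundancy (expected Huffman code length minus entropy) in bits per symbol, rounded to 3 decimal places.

Entropy H = −Σ p log₂ p ≈ 2.2870 bits.
Huffman merges: 41/250+83/500→33/100; 87/500+53/250→193/500; 71/250+33/100→307/500; 193/500+307/500→1. L = 233/100 ≈ 2.3300.
L − H = 2.3300 − 2.2870 = 0.043 bits.

0.043 bits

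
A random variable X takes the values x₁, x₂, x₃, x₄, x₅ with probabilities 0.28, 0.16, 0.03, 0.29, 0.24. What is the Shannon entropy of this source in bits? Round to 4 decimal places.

2.1010 bits

H = −Σ pᵢ log₂ pᵢ.
−0.28·log₂(0.28) = 0.5142
−0.16·log₂(0.16) = 0.4230
−0.03·log₂(0.03) = 0.1518
−0.29·log₂(0.29) = 0.5179
−0.24·log₂(0.24) = 0.4941
Sum ≈ 2.1010 → 2.1010 bits.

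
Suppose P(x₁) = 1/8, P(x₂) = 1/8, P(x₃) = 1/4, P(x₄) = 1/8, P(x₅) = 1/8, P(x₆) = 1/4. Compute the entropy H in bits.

Each probability is a power of 1/2, so log₂(1/p) is an integer.
H = Σ p·log₂(1/p) = 1/8·3 + 1/8·3 + 1/4·2 + 1/8·3 + 1/8·3 + 1/4·2 = 2.5 bits.

2.5 bits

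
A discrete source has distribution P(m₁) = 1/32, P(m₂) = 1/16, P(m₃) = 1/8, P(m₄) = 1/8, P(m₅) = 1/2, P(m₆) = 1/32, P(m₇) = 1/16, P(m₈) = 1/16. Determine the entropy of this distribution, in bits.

2.3125 bits

Each probability is a power of 1/2, so log₂(1/p) is an integer.
H = Σ p·log₂(1/p) = 1/32·5 + 1/16·4 + 1/8·3 + 1/8·3 + 1/2·1 + 1/32·5 + 1/16·4 + 1/16·4 = 2.3125 bits.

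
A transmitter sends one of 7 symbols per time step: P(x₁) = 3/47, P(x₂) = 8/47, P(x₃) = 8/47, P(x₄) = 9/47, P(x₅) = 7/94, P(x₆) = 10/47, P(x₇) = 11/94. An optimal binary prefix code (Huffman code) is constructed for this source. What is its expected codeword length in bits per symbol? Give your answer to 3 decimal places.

2.734 bits/symbol

Repeatedly combine the two least-probable nodes; the expected code length is the sum of the merged weights.
merge 3/47 + 7/94 → 13/94
merge 11/94 + 13/94 → 12/47
merge 8/47 + 8/47 → 16/47
merge 9/47 + 10/47 → 19/47
merge 12/47 + 16/47 → 28/47
merge 19/47 + 28/47 → 1
L = 13/94 + 12/47 + 16/47 + 19/47 + 28/47 + 1 = 257/94 ≈ 2.734 bits/symbol.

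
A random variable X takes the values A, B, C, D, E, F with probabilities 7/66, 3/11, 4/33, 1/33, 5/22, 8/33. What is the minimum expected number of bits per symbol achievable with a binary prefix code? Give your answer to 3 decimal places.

2.394 bits/symbol

Repeatedly combine the two least-probable nodes; the expected code length is the sum of the merged weights.
merge 1/33 + 7/66 → 3/22
merge 4/33 + 3/22 → 17/66
merge 5/22 + 8/33 → 31/66
merge 17/66 + 3/11 → 35/66
merge 31/66 + 35/66 → 1
L = 3/22 + 17/66 + 31/66 + 35/66 + 1 = 79/33 ≈ 2.394 bits/symbol.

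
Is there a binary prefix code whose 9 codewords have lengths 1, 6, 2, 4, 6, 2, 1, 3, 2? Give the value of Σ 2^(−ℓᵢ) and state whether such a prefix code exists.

With common denominator 2^6 = 64: Σ 2^(−ℓᵢ) = 32/64 + 1/64 + 16/64 + 4/64 + 1/64 + 16/64 + 32/64 + 8/64 + 16/64 = 126/64 = 1.96875.
Kraft's inequality requires Σ ≤ 1; here Σ = 1.96875 > 1, so no such prefix code exists.

1.96875; no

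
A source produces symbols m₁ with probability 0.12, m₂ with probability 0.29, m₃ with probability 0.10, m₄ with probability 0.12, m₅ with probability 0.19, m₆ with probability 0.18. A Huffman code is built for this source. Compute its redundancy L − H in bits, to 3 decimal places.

Entropy H = −Σ p log₂ p ≈ 2.4848 bits.
Huffman merges: 1/10+3/25→11/50; 3/25+9/50→3/10; 19/100+11/50→41/100; 29/100+3/10→59/100; 41/100+59/100→1. L = 63/25 ≈ 2.5200.
L − H = 2.5200 − 2.4848 = 0.035 bits.

0.035 bits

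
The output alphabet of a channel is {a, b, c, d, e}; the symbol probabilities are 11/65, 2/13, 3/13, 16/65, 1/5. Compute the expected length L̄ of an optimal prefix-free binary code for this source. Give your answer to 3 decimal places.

2.323 bits/symbol

Repeatedly combine the two least-probable nodes; the expected code length is the sum of the merged weights.
merge 2/13 + 11/65 → 21/65
merge 1/5 + 3/13 → 28/65
merge 16/65 + 21/65 → 37/65
merge 28/65 + 37/65 → 1
L = 21/65 + 28/65 + 37/65 + 1 = 151/65 ≈ 2.323 bits/symbol.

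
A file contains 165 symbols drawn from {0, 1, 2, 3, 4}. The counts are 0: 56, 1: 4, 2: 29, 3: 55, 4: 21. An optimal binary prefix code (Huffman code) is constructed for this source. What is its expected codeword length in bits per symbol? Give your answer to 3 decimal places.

Probabilities are the counts divided by 165.
Repeatedly combine the two least-probable nodes; the expected code length is the sum of the merged weights.
merge 4/165 + 7/55 → 5/33
merge 5/33 + 29/165 → 18/55
merge 18/55 + 1/3 → 109/165
merge 56/165 + 109/165 → 1
L = 5/33 + 18/55 + 109/165 + 1 = 353/165 ≈ 2.139 bits/symbol.

2.139 bits/symbol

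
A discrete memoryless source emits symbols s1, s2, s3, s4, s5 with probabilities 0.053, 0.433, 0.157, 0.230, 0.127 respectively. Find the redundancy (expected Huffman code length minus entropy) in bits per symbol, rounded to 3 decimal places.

0.051 bits

Entropy H = −Σ p log₂ p ≈ 2.0326 bits.
Huffman merges: 53/1000+127/1000→9/50; 157/1000+9/50→337/1000; 23/100+337/1000→567/1000; 433/1000+567/1000→1. L = 521/250 ≈ 2.0840.
L − H = 2.0840 − 2.0326 = 0.051 bits.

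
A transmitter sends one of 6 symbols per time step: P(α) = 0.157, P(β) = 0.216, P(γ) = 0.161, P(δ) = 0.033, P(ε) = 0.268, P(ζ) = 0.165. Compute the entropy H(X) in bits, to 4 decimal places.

2.4216 bits

H = −Σ pᵢ log₂ pᵢ.
−0.157·log₂(0.157) = 0.4194
−0.216·log₂(0.216) = 0.4776
−0.161·log₂(0.161) = 0.4242
−0.033·log₂(0.033) = 0.1624
−0.268·log₂(0.268) = 0.5091
−0.165·log₂(0.165) = 0.4289
Sum ≈ 2.4216 → 2.4216 bits.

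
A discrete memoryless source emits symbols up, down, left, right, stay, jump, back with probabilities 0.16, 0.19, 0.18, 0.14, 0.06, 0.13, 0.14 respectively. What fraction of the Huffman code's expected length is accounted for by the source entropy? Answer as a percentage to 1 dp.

Entropy H = −Σ p log₂ p ≈ 2.7439 bits.
Huffman merges: 3/50+13/100→19/100; 7/50+7/50→7/25; 4/25+9/50→17/50; 19/100+19/100→19/50; 7/25+17/50→31/50; 19/50+31/50→1. L = 281/100 ≈ 2.8100.
Efficiency = H/L = 2.7439/2.8100 = 97.6%.

97.6%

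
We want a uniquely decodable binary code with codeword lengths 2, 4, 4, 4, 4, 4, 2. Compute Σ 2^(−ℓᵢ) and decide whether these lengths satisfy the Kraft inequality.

0.8125; yes

With common denominator 2^4 = 16: Σ 2^(−ℓᵢ) = 4/16 + 1/16 + 1/16 + 1/16 + 1/16 + 1/16 + 4/16 = 13/16 = 0.8125.
Kraft's inequality requires Σ ≤ 1; here Σ = 0.8125 ≤ 1, so such a prefix code exists.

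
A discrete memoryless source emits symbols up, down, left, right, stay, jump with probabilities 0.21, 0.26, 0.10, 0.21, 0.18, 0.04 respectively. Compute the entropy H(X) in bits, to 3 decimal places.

H = −Σ pᵢ log₂ pᵢ.
−0.21·log₂(0.21) = 0.4728
−0.26·log₂(0.26) = 0.5053
−0.10·log₂(0.10) = 0.3322
−0.21·log₂(0.21) = 0.4728
−0.18·log₂(0.18) = 0.4453
−0.04·log₂(0.04) = 0.1858
Sum ≈ 2.4142 → 2.414 bits.

2.414 bits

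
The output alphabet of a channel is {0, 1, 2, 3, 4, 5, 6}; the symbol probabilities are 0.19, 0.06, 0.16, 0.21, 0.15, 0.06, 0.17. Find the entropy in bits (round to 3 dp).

H = −Σ pᵢ log₂ pᵢ.
−0.19·log₂(0.19) = 0.4552
−0.06·log₂(0.06) = 0.2435
−0.16·log₂(0.16) = 0.4230
−0.21·log₂(0.21) = 0.4728
−0.15·log₂(0.15) = 0.4105
−0.06·log₂(0.06) = 0.2435
−0.17·log₂(0.17) = 0.4346
Sum ≈ 2.6833 → 2.683 bits.

2.683 bits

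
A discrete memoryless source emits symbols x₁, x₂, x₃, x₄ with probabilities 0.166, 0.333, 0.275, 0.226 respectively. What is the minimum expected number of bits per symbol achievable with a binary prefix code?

2 bits/symbol

Repeatedly combine the two least-probable nodes; the expected code length is the sum of the merged weights.
merge 83/500 + 113/500 → 49/125
merge 11/40 + 333/1000 → 76/125
merge 49/125 + 76/125 → 1
L = 49/125 + 76/125 + 1 = 2 bits/symbol.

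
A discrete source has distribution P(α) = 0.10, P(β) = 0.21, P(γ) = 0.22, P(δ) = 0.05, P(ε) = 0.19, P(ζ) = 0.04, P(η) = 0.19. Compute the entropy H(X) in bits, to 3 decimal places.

H = −Σ pᵢ log₂ pᵢ.
−0.10·log₂(0.10) = 0.3322
−0.21·log₂(0.21) = 0.4728
−0.22·log₂(0.22) = 0.4806
−0.05·log₂(0.05) = 0.2161
−0.19·log₂(0.19) = 0.4552
−0.04·log₂(0.04) = 0.1858
−0.19·log₂(0.19) = 0.4552
Sum ≈ 2.5979 → 2.598 bits.

2.598 bits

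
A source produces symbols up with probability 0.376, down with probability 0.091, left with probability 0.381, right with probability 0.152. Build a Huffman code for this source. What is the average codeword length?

1.862 bits/symbol

Repeatedly combine the two least-probable nodes; the expected code length is the sum of the merged weights.
merge 91/1000 + 19/125 → 243/1000
merge 243/1000 + 47/125 → 619/1000
merge 381/1000 + 619/1000 → 1
L = 243/1000 + 619/1000 + 1 = 931/500 = 1.862 bits/symbol.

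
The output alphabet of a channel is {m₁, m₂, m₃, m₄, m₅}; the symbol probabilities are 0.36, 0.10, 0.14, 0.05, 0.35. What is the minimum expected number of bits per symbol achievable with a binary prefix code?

Repeatedly combine the two least-probable nodes; the expected code length is the sum of the merged weights.
merge 1/20 + 1/10 → 3/20
merge 7/50 + 3/20 → 29/100
merge 29/100 + 7/20 → 16/25
merge 9/25 + 16/25 → 1
L = 3/20 + 29/100 + 16/25 + 1 = 52/25 = 2.08 bits/symbol.

2.08 bits/symbol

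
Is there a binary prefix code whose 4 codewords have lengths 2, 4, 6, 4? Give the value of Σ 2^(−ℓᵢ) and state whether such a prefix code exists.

With common denominator 2^6 = 64: Σ 2^(−ℓᵢ) = 16/64 + 4/64 + 1/64 + 4/64 = 25/64 = 0.390625.
Kraft's inequality requires Σ ≤ 1; here Σ = 0.390625 ≤ 1, so such a prefix code exists.

0.390625; yes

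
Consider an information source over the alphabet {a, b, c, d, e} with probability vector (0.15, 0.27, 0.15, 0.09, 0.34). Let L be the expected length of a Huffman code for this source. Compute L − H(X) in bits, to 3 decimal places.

Entropy H = −Σ p log₂ p ≈ 2.1729 bits.
Huffman merges: 9/100+3/20→6/25; 3/20+6/25→39/100; 27/100+17/50→61/100; 39/100+61/100→1. L = 56/25 ≈ 2.2400.
L − H = 2.2400 − 2.1729 = 0.067 bits.

0.067 bits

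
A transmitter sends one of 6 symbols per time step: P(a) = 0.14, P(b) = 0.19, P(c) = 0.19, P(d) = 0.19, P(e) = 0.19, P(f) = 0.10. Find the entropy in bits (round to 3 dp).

H = −Σ pᵢ log₂ pᵢ.
−0.14·log₂(0.14) = 0.3971
−0.19·log₂(0.19) = 0.4552
−0.19·log₂(0.19) = 0.4552
−0.19·log₂(0.19) = 0.4552
−0.19·log₂(0.19) = 0.4552
−0.10·log₂(0.10) = 0.3322
Sum ≈ 2.5502 → 2.550 bits.

2.550 bits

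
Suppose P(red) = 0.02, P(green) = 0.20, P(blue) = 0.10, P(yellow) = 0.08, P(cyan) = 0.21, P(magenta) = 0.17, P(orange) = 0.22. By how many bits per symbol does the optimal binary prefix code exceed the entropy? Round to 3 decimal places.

0.081 bits

Entropy H = −Σ p log₂ p ≈ 2.5889 bits.
Huffman merges: 1/50+2/25→1/10; 1/10+1/10→1/5; 17/100+1/5→37/100; 1/5+21/100→41/100; 11/50+37/100→59/100; 41/100+59/100→1. L = 267/100 ≈ 2.6700.
L − H = 2.6700 − 2.5889 = 0.081 bits.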